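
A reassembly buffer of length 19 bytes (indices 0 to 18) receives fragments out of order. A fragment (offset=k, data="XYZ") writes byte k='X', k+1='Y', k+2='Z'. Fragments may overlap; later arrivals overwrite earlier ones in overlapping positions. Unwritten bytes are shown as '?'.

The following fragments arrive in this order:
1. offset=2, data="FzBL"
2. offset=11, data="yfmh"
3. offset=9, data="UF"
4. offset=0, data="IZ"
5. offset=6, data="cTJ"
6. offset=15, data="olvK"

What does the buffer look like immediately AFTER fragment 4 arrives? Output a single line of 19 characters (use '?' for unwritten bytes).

Fragment 1: offset=2 data="FzBL" -> buffer=??FzBL?????????????
Fragment 2: offset=11 data="yfmh" -> buffer=??FzBL?????yfmh????
Fragment 3: offset=9 data="UF" -> buffer=??FzBL???UFyfmh????
Fragment 4: offset=0 data="IZ" -> buffer=IZFzBL???UFyfmh????

Answer: IZFzBL???UFyfmh????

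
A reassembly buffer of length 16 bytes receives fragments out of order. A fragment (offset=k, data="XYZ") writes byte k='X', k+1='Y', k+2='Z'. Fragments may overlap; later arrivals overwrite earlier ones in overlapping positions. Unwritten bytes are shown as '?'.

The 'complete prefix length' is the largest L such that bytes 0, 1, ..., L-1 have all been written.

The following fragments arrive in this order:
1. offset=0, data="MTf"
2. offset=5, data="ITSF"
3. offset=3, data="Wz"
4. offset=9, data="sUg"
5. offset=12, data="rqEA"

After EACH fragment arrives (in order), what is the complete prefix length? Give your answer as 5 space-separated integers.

Fragment 1: offset=0 data="MTf" -> buffer=MTf????????????? -> prefix_len=3
Fragment 2: offset=5 data="ITSF" -> buffer=MTf??ITSF??????? -> prefix_len=3
Fragment 3: offset=3 data="Wz" -> buffer=MTfWzITSF??????? -> prefix_len=9
Fragment 4: offset=9 data="sUg" -> buffer=MTfWzITSFsUg???? -> prefix_len=12
Fragment 5: offset=12 data="rqEA" -> buffer=MTfWzITSFsUgrqEA -> prefix_len=16

Answer: 3 3 9 12 16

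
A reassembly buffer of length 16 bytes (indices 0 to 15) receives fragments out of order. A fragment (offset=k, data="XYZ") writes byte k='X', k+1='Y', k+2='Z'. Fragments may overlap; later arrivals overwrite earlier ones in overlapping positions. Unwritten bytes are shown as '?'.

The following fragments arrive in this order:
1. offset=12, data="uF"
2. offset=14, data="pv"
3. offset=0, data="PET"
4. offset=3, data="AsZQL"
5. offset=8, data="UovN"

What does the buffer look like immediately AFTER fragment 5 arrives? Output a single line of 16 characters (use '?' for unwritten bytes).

Answer: PETAsZQLUovNuFpv

Derivation:
Fragment 1: offset=12 data="uF" -> buffer=????????????uF??
Fragment 2: offset=14 data="pv" -> buffer=????????????uFpv
Fragment 3: offset=0 data="PET" -> buffer=PET?????????uFpv
Fragment 4: offset=3 data="AsZQL" -> buffer=PETAsZQL????uFpv
Fragment 5: offset=8 data="UovN" -> buffer=PETAsZQLUovNuFpv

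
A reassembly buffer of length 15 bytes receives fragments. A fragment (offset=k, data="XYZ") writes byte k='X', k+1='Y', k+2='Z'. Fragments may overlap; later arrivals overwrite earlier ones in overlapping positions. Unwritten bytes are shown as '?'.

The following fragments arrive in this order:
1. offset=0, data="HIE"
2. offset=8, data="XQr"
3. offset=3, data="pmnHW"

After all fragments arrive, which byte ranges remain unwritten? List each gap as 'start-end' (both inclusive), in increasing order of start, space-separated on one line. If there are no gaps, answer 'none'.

Fragment 1: offset=0 len=3
Fragment 2: offset=8 len=3
Fragment 3: offset=3 len=5
Gaps: 11-14

Answer: 11-14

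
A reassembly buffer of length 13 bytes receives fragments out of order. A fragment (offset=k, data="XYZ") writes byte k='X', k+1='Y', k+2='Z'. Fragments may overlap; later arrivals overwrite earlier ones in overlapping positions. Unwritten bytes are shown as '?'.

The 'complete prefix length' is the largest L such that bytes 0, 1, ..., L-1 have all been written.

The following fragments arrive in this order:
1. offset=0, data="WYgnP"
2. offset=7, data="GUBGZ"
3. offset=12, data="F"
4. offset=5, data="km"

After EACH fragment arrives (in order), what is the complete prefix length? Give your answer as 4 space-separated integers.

Answer: 5 5 5 13

Derivation:
Fragment 1: offset=0 data="WYgnP" -> buffer=WYgnP???????? -> prefix_len=5
Fragment 2: offset=7 data="GUBGZ" -> buffer=WYgnP??GUBGZ? -> prefix_len=5
Fragment 3: offset=12 data="F" -> buffer=WYgnP??GUBGZF -> prefix_len=5
Fragment 4: offset=5 data="km" -> buffer=WYgnPkmGUBGZF -> prefix_len=13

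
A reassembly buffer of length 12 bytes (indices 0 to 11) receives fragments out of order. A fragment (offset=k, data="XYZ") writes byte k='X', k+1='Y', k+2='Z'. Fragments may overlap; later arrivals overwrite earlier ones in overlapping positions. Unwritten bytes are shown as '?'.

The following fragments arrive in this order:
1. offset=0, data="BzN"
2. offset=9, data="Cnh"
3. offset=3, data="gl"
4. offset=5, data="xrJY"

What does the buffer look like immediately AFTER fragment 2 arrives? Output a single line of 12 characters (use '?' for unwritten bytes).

Fragment 1: offset=0 data="BzN" -> buffer=BzN?????????
Fragment 2: offset=9 data="Cnh" -> buffer=BzN??????Cnh

Answer: BzN??????Cnh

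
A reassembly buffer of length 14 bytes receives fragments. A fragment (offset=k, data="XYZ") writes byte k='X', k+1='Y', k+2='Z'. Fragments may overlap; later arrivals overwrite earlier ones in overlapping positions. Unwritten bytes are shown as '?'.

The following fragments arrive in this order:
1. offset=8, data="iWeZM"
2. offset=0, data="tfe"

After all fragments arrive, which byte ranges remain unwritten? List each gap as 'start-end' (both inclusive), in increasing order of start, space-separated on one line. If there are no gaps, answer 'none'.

Fragment 1: offset=8 len=5
Fragment 2: offset=0 len=3
Gaps: 3-7 13-13

Answer: 3-7 13-13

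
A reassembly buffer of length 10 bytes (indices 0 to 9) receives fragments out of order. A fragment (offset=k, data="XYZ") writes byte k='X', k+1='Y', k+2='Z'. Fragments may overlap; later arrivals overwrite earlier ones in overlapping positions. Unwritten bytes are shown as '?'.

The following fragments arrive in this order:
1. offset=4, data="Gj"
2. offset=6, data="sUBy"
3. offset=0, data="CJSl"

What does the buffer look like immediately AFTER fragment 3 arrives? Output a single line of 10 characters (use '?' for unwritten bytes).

Answer: CJSlGjsUBy

Derivation:
Fragment 1: offset=4 data="Gj" -> buffer=????Gj????
Fragment 2: offset=6 data="sUBy" -> buffer=????GjsUBy
Fragment 3: offset=0 data="CJSl" -> buffer=CJSlGjsUBy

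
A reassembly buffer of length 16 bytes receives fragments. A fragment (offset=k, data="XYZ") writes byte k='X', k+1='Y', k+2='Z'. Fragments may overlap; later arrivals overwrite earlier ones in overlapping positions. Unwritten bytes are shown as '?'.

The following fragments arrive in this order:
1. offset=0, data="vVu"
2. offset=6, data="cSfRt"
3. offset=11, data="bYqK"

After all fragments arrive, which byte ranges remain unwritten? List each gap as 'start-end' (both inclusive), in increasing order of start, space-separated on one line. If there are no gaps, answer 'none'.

Answer: 3-5 15-15

Derivation:
Fragment 1: offset=0 len=3
Fragment 2: offset=6 len=5
Fragment 3: offset=11 len=4
Gaps: 3-5 15-15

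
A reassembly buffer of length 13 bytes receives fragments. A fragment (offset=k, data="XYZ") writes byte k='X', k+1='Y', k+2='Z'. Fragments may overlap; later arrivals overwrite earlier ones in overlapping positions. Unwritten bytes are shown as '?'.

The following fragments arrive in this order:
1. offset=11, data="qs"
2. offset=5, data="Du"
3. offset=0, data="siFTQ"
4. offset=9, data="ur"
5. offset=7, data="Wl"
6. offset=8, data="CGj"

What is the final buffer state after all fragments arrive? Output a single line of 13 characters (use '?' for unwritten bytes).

Answer: siFTQDuWCGjqs

Derivation:
Fragment 1: offset=11 data="qs" -> buffer=???????????qs
Fragment 2: offset=5 data="Du" -> buffer=?????Du????qs
Fragment 3: offset=0 data="siFTQ" -> buffer=siFTQDu????qs
Fragment 4: offset=9 data="ur" -> buffer=siFTQDu??urqs
Fragment 5: offset=7 data="Wl" -> buffer=siFTQDuWlurqs
Fragment 6: offset=8 data="CGj" -> buffer=siFTQDuWCGjqs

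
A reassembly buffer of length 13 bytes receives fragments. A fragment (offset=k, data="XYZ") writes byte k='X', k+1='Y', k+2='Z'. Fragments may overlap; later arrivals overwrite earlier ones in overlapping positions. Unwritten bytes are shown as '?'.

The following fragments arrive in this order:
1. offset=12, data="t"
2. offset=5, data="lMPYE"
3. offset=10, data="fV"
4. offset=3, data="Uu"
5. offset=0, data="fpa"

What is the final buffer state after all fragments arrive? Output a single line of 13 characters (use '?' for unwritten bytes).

Answer: fpaUulMPYEfVt

Derivation:
Fragment 1: offset=12 data="t" -> buffer=????????????t
Fragment 2: offset=5 data="lMPYE" -> buffer=?????lMPYE??t
Fragment 3: offset=10 data="fV" -> buffer=?????lMPYEfVt
Fragment 4: offset=3 data="Uu" -> buffer=???UulMPYEfVt
Fragment 5: offset=0 data="fpa" -> buffer=fpaUulMPYEfVt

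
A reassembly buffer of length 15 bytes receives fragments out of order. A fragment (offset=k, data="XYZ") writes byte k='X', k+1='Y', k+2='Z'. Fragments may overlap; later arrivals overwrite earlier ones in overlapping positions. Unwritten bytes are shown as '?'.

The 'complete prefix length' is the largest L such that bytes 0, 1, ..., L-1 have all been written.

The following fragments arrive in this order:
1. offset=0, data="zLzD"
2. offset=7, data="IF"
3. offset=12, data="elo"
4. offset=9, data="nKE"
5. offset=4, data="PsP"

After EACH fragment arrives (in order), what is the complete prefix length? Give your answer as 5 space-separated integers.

Fragment 1: offset=0 data="zLzD" -> buffer=zLzD??????????? -> prefix_len=4
Fragment 2: offset=7 data="IF" -> buffer=zLzD???IF?????? -> prefix_len=4
Fragment 3: offset=12 data="elo" -> buffer=zLzD???IF???elo -> prefix_len=4
Fragment 4: offset=9 data="nKE" -> buffer=zLzD???IFnKEelo -> prefix_len=4
Fragment 5: offset=4 data="PsP" -> buffer=zLzDPsPIFnKEelo -> prefix_len=15

Answer: 4 4 4 4 15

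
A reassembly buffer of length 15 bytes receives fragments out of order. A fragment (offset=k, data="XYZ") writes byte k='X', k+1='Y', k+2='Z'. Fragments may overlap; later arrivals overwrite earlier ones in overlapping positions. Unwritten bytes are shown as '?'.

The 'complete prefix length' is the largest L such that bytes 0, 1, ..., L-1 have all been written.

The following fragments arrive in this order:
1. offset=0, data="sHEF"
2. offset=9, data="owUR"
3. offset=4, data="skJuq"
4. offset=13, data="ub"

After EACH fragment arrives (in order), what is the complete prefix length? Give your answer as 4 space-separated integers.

Fragment 1: offset=0 data="sHEF" -> buffer=sHEF??????????? -> prefix_len=4
Fragment 2: offset=9 data="owUR" -> buffer=sHEF?????owUR?? -> prefix_len=4
Fragment 3: offset=4 data="skJuq" -> buffer=sHEFskJuqowUR?? -> prefix_len=13
Fragment 4: offset=13 data="ub" -> buffer=sHEFskJuqowURub -> prefix_len=15

Answer: 4 4 13 15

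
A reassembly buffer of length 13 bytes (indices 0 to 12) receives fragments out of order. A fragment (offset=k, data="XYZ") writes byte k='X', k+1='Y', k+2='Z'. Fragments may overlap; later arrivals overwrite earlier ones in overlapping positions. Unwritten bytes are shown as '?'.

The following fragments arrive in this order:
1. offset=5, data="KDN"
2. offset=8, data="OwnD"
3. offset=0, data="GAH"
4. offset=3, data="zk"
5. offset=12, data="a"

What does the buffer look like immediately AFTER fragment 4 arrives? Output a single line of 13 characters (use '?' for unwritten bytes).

Answer: GAHzkKDNOwnD?

Derivation:
Fragment 1: offset=5 data="KDN" -> buffer=?????KDN?????
Fragment 2: offset=8 data="OwnD" -> buffer=?????KDNOwnD?
Fragment 3: offset=0 data="GAH" -> buffer=GAH??KDNOwnD?
Fragment 4: offset=3 data="zk" -> buffer=GAHzkKDNOwnD?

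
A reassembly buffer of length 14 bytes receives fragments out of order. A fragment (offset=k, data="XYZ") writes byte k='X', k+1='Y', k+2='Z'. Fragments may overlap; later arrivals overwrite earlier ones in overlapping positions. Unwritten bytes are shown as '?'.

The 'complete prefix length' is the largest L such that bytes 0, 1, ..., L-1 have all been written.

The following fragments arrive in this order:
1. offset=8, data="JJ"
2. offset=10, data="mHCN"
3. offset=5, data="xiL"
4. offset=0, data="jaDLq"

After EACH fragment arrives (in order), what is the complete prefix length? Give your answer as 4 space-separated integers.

Answer: 0 0 0 14

Derivation:
Fragment 1: offset=8 data="JJ" -> buffer=????????JJ???? -> prefix_len=0
Fragment 2: offset=10 data="mHCN" -> buffer=????????JJmHCN -> prefix_len=0
Fragment 3: offset=5 data="xiL" -> buffer=?????xiLJJmHCN -> prefix_len=0
Fragment 4: offset=0 data="jaDLq" -> buffer=jaDLqxiLJJmHCN -> prefix_len=14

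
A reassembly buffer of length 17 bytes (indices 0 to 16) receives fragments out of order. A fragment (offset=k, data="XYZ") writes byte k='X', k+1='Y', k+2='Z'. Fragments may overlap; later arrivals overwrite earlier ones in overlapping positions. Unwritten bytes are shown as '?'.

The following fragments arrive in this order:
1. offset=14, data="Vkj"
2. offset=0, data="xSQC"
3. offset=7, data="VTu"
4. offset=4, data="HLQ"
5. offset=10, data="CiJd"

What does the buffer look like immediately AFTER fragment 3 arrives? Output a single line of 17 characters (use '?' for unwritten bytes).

Fragment 1: offset=14 data="Vkj" -> buffer=??????????????Vkj
Fragment 2: offset=0 data="xSQC" -> buffer=xSQC??????????Vkj
Fragment 3: offset=7 data="VTu" -> buffer=xSQC???VTu????Vkj

Answer: xSQC???VTu????Vkj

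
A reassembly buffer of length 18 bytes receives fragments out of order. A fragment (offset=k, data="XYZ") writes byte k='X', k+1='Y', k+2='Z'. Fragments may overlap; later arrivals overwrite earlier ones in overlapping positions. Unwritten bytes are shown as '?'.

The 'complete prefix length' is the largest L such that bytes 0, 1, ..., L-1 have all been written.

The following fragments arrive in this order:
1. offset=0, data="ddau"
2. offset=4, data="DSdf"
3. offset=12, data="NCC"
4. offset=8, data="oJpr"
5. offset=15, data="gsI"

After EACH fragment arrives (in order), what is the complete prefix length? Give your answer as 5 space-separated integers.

Answer: 4 8 8 15 18

Derivation:
Fragment 1: offset=0 data="ddau" -> buffer=ddau?????????????? -> prefix_len=4
Fragment 2: offset=4 data="DSdf" -> buffer=ddauDSdf?????????? -> prefix_len=8
Fragment 3: offset=12 data="NCC" -> buffer=ddauDSdf????NCC??? -> prefix_len=8
Fragment 4: offset=8 data="oJpr" -> buffer=ddauDSdfoJprNCC??? -> prefix_len=15
Fragment 5: offset=15 data="gsI" -> buffer=ddauDSdfoJprNCCgsI -> prefix_len=18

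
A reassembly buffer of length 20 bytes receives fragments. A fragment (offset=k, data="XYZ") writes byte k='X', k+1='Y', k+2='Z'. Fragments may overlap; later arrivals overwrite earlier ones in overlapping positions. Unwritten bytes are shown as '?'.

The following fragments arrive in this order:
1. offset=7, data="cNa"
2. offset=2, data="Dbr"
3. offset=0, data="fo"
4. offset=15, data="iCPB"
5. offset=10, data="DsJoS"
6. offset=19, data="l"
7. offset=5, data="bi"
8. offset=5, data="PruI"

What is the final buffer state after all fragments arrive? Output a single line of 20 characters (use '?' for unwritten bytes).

Fragment 1: offset=7 data="cNa" -> buffer=???????cNa??????????
Fragment 2: offset=2 data="Dbr" -> buffer=??Dbr??cNa??????????
Fragment 3: offset=0 data="fo" -> buffer=foDbr??cNa??????????
Fragment 4: offset=15 data="iCPB" -> buffer=foDbr??cNa?????iCPB?
Fragment 5: offset=10 data="DsJoS" -> buffer=foDbr??cNaDsJoSiCPB?
Fragment 6: offset=19 data="l" -> buffer=foDbr??cNaDsJoSiCPBl
Fragment 7: offset=5 data="bi" -> buffer=foDbrbicNaDsJoSiCPBl
Fragment 8: offset=5 data="PruI" -> buffer=foDbrPruIaDsJoSiCPBl

Answer: foDbrPruIaDsJoSiCPBl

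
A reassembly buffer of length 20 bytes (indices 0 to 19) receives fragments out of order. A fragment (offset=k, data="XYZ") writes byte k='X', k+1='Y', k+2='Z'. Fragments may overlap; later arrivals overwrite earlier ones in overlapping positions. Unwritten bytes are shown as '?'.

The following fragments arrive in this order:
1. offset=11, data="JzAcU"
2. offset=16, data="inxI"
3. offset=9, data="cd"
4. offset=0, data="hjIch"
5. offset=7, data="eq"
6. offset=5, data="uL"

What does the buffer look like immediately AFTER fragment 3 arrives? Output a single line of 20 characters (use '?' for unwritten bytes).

Fragment 1: offset=11 data="JzAcU" -> buffer=???????????JzAcU????
Fragment 2: offset=16 data="inxI" -> buffer=???????????JzAcUinxI
Fragment 3: offset=9 data="cd" -> buffer=?????????cdJzAcUinxI

Answer: ?????????cdJzAcUinxI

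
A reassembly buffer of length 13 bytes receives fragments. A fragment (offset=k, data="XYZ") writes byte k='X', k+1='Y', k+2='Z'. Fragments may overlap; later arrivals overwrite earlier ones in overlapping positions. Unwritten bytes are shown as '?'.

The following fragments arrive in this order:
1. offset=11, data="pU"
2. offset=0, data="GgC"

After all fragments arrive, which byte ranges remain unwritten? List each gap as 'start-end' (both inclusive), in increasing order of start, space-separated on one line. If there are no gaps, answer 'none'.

Answer: 3-10

Derivation:
Fragment 1: offset=11 len=2
Fragment 2: offset=0 len=3
Gaps: 3-10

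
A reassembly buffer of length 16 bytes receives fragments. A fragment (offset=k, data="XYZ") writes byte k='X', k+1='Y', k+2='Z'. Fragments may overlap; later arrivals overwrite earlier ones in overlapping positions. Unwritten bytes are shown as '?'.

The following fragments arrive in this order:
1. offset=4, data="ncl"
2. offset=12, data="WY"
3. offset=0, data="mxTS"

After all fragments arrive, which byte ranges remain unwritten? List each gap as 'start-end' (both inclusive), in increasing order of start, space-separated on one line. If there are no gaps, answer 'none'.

Answer: 7-11 14-15

Derivation:
Fragment 1: offset=4 len=3
Fragment 2: offset=12 len=2
Fragment 3: offset=0 len=4
Gaps: 7-11 14-15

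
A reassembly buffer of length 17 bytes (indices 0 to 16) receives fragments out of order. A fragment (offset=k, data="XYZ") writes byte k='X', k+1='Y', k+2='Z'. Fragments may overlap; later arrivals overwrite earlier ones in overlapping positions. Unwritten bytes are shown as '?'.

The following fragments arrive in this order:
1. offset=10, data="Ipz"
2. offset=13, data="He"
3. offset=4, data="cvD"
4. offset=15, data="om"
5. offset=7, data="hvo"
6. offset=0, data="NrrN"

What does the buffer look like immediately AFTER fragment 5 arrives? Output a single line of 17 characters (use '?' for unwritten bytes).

Fragment 1: offset=10 data="Ipz" -> buffer=??????????Ipz????
Fragment 2: offset=13 data="He" -> buffer=??????????IpzHe??
Fragment 3: offset=4 data="cvD" -> buffer=????cvD???IpzHe??
Fragment 4: offset=15 data="om" -> buffer=????cvD???IpzHeom
Fragment 5: offset=7 data="hvo" -> buffer=????cvDhvoIpzHeom

Answer: ????cvDhvoIpzHeom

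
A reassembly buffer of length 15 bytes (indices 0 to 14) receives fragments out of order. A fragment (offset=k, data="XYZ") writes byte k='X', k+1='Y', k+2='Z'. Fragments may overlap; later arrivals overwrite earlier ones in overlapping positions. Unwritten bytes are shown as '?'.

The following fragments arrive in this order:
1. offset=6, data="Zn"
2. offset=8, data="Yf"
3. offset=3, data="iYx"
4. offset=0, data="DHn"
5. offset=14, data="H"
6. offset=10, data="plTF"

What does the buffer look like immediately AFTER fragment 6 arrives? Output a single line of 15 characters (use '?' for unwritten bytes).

Answer: DHniYxZnYfplTFH

Derivation:
Fragment 1: offset=6 data="Zn" -> buffer=??????Zn???????
Fragment 2: offset=8 data="Yf" -> buffer=??????ZnYf?????
Fragment 3: offset=3 data="iYx" -> buffer=???iYxZnYf?????
Fragment 4: offset=0 data="DHn" -> buffer=DHniYxZnYf?????
Fragment 5: offset=14 data="H" -> buffer=DHniYxZnYf????H
Fragment 6: offset=10 data="plTF" -> buffer=DHniYxZnYfplTFH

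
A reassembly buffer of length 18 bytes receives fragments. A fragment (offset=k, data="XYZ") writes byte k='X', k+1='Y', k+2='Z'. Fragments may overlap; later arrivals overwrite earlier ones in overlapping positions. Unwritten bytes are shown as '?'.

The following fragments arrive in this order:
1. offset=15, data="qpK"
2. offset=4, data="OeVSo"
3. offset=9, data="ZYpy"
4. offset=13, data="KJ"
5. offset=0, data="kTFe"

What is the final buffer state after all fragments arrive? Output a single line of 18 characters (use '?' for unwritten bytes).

Fragment 1: offset=15 data="qpK" -> buffer=???????????????qpK
Fragment 2: offset=4 data="OeVSo" -> buffer=????OeVSo??????qpK
Fragment 3: offset=9 data="ZYpy" -> buffer=????OeVSoZYpy??qpK
Fragment 4: offset=13 data="KJ" -> buffer=????OeVSoZYpyKJqpK
Fragment 5: offset=0 data="kTFe" -> buffer=kTFeOeVSoZYpyKJqpK

Answer: kTFeOeVSoZYpyKJqpK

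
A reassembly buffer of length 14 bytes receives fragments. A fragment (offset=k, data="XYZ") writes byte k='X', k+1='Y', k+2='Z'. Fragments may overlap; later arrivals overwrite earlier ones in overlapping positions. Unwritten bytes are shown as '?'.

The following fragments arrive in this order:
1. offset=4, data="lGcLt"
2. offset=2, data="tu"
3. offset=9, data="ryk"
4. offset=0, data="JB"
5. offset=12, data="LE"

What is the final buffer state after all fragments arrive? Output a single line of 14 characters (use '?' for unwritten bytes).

Fragment 1: offset=4 data="lGcLt" -> buffer=????lGcLt?????
Fragment 2: offset=2 data="tu" -> buffer=??tulGcLt?????
Fragment 3: offset=9 data="ryk" -> buffer=??tulGcLtryk??
Fragment 4: offset=0 data="JB" -> buffer=JBtulGcLtryk??
Fragment 5: offset=12 data="LE" -> buffer=JBtulGcLtrykLE

Answer: JBtulGcLtrykLE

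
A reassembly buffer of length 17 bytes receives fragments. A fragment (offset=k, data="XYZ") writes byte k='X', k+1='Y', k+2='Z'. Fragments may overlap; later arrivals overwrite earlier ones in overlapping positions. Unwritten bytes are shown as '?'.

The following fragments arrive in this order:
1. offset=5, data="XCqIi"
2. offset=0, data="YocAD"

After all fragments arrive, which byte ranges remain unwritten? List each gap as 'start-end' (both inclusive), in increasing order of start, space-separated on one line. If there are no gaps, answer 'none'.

Answer: 10-16

Derivation:
Fragment 1: offset=5 len=5
Fragment 2: offset=0 len=5
Gaps: 10-16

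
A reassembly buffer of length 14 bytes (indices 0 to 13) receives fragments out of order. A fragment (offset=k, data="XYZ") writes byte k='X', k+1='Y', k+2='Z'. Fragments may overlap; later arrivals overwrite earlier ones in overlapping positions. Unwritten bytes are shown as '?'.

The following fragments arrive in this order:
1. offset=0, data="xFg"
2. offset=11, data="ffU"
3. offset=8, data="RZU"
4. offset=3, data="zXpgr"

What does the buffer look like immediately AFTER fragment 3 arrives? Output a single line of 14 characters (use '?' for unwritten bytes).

Fragment 1: offset=0 data="xFg" -> buffer=xFg???????????
Fragment 2: offset=11 data="ffU" -> buffer=xFg????????ffU
Fragment 3: offset=8 data="RZU" -> buffer=xFg?????RZUffU

Answer: xFg?????RZUffU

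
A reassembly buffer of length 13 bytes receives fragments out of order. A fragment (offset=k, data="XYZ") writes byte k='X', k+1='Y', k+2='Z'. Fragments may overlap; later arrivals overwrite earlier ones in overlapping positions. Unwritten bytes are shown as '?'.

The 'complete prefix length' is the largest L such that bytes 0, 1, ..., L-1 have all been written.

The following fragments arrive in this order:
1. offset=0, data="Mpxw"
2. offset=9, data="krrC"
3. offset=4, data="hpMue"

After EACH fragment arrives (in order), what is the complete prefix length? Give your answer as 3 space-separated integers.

Answer: 4 4 13

Derivation:
Fragment 1: offset=0 data="Mpxw" -> buffer=Mpxw????????? -> prefix_len=4
Fragment 2: offset=9 data="krrC" -> buffer=Mpxw?????krrC -> prefix_len=4
Fragment 3: offset=4 data="hpMue" -> buffer=MpxwhpMuekrrC -> prefix_len=13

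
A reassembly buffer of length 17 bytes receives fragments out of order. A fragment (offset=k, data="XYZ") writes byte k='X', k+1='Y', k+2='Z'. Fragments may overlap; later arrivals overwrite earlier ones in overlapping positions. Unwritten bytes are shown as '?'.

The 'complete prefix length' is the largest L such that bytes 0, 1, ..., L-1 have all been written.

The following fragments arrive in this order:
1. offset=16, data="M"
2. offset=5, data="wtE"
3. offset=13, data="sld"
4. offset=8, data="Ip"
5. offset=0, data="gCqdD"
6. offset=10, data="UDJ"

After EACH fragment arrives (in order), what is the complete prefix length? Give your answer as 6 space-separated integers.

Answer: 0 0 0 0 10 17

Derivation:
Fragment 1: offset=16 data="M" -> buffer=????????????????M -> prefix_len=0
Fragment 2: offset=5 data="wtE" -> buffer=?????wtE????????M -> prefix_len=0
Fragment 3: offset=13 data="sld" -> buffer=?????wtE?????sldM -> prefix_len=0
Fragment 4: offset=8 data="Ip" -> buffer=?????wtEIp???sldM -> prefix_len=0
Fragment 5: offset=0 data="gCqdD" -> buffer=gCqdDwtEIp???sldM -> prefix_len=10
Fragment 6: offset=10 data="UDJ" -> buffer=gCqdDwtEIpUDJsldM -> prefix_len=17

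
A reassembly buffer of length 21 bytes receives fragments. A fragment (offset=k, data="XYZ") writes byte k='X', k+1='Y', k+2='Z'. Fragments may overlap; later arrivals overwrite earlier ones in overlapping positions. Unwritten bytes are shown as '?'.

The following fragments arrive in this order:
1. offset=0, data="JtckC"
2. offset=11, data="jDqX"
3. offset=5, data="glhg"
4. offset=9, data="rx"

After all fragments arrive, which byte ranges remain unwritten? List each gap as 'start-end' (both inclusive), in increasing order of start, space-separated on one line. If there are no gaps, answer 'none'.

Answer: 15-20

Derivation:
Fragment 1: offset=0 len=5
Fragment 2: offset=11 len=4
Fragment 3: offset=5 len=4
Fragment 4: offset=9 len=2
Gaps: 15-20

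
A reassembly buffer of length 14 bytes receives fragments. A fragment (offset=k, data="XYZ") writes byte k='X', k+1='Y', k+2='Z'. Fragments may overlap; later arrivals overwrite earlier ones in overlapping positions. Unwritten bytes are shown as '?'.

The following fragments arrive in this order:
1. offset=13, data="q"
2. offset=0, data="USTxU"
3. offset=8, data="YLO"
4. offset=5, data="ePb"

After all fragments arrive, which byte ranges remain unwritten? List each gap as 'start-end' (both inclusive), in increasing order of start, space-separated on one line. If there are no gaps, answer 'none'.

Fragment 1: offset=13 len=1
Fragment 2: offset=0 len=5
Fragment 3: offset=8 len=3
Fragment 4: offset=5 len=3
Gaps: 11-12

Answer: 11-12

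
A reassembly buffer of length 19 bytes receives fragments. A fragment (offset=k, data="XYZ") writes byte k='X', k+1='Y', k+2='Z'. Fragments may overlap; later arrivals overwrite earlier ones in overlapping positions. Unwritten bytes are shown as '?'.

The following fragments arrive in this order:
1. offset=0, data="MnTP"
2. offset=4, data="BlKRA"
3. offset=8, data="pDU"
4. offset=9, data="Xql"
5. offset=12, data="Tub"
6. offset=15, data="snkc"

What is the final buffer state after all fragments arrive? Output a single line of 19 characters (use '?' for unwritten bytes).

Fragment 1: offset=0 data="MnTP" -> buffer=MnTP???????????????
Fragment 2: offset=4 data="BlKRA" -> buffer=MnTPBlKRA??????????
Fragment 3: offset=8 data="pDU" -> buffer=MnTPBlKRpDU????????
Fragment 4: offset=9 data="Xql" -> buffer=MnTPBlKRpXql???????
Fragment 5: offset=12 data="Tub" -> buffer=MnTPBlKRpXqlTub????
Fragment 6: offset=15 data="snkc" -> buffer=MnTPBlKRpXqlTubsnkc

Answer: MnTPBlKRpXqlTubsnkc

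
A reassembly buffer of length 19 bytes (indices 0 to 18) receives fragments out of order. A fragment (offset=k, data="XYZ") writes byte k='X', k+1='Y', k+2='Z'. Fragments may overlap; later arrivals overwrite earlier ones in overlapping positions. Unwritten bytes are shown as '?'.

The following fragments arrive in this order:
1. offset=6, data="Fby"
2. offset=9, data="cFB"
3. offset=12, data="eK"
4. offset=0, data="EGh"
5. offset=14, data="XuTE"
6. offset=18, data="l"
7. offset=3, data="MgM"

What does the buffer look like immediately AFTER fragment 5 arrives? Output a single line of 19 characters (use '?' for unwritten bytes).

Fragment 1: offset=6 data="Fby" -> buffer=??????Fby??????????
Fragment 2: offset=9 data="cFB" -> buffer=??????FbycFB???????
Fragment 3: offset=12 data="eK" -> buffer=??????FbycFBeK?????
Fragment 4: offset=0 data="EGh" -> buffer=EGh???FbycFBeK?????
Fragment 5: offset=14 data="XuTE" -> buffer=EGh???FbycFBeKXuTE?

Answer: EGh???FbycFBeKXuTE?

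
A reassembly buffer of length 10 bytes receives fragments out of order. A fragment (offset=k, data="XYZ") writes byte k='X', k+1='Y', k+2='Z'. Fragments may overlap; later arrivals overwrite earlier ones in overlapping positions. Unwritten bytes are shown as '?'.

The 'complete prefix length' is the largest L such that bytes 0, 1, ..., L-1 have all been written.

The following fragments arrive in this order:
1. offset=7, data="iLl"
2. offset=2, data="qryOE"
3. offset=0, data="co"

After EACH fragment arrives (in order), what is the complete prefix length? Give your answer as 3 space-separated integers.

Fragment 1: offset=7 data="iLl" -> buffer=???????iLl -> prefix_len=0
Fragment 2: offset=2 data="qryOE" -> buffer=??qryOEiLl -> prefix_len=0
Fragment 3: offset=0 data="co" -> buffer=coqryOEiLl -> prefix_len=10

Answer: 0 0 10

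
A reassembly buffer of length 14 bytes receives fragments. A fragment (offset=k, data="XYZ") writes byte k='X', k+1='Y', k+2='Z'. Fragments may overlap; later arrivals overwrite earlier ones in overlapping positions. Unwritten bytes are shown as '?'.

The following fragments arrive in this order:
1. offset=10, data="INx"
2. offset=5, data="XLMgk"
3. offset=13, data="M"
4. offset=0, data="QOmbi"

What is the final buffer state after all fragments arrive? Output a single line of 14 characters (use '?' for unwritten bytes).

Fragment 1: offset=10 data="INx" -> buffer=??????????INx?
Fragment 2: offset=5 data="XLMgk" -> buffer=?????XLMgkINx?
Fragment 3: offset=13 data="M" -> buffer=?????XLMgkINxM
Fragment 4: offset=0 data="QOmbi" -> buffer=QOmbiXLMgkINxM

Answer: QOmbiXLMgkINxM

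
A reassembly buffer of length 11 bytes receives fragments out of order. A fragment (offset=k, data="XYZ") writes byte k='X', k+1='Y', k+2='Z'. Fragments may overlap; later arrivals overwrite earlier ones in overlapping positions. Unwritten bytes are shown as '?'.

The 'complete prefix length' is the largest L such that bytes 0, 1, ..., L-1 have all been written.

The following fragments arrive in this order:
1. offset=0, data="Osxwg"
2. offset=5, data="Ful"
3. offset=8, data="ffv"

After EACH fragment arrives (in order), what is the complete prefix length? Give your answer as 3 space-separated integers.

Answer: 5 8 11

Derivation:
Fragment 1: offset=0 data="Osxwg" -> buffer=Osxwg?????? -> prefix_len=5
Fragment 2: offset=5 data="Ful" -> buffer=OsxwgFul??? -> prefix_len=8
Fragment 3: offset=8 data="ffv" -> buffer=OsxwgFulffv -> prefix_len=11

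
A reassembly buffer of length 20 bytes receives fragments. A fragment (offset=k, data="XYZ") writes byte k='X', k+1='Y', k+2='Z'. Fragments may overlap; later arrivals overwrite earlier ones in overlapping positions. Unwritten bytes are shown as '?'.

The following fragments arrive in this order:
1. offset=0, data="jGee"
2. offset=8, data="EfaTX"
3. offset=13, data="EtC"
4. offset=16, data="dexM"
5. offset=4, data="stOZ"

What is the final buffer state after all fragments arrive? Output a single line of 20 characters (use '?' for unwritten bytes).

Answer: jGeestOZEfaTXEtCdexM

Derivation:
Fragment 1: offset=0 data="jGee" -> buffer=jGee????????????????
Fragment 2: offset=8 data="EfaTX" -> buffer=jGee????EfaTX???????
Fragment 3: offset=13 data="EtC" -> buffer=jGee????EfaTXEtC????
Fragment 4: offset=16 data="dexM" -> buffer=jGee????EfaTXEtCdexM
Fragment 5: offset=4 data="stOZ" -> buffer=jGeestOZEfaTXEtCdexM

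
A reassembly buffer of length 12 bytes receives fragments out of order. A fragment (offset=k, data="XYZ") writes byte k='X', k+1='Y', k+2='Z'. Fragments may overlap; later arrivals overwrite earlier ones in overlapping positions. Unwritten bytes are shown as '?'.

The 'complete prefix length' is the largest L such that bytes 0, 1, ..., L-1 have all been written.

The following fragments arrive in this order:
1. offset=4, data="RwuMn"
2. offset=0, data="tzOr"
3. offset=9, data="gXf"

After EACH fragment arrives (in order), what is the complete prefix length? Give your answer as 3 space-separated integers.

Answer: 0 9 12

Derivation:
Fragment 1: offset=4 data="RwuMn" -> buffer=????RwuMn??? -> prefix_len=0
Fragment 2: offset=0 data="tzOr" -> buffer=tzOrRwuMn??? -> prefix_len=9
Fragment 3: offset=9 data="gXf" -> buffer=tzOrRwuMngXf -> prefix_len=12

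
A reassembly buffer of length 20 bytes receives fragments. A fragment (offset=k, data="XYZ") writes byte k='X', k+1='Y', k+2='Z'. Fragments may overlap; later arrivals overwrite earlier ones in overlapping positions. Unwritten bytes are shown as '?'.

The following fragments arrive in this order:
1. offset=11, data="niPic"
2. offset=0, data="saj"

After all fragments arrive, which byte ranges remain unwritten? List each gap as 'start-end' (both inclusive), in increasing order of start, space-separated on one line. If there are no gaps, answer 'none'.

Answer: 3-10 16-19

Derivation:
Fragment 1: offset=11 len=5
Fragment 2: offset=0 len=3
Gaps: 3-10 16-19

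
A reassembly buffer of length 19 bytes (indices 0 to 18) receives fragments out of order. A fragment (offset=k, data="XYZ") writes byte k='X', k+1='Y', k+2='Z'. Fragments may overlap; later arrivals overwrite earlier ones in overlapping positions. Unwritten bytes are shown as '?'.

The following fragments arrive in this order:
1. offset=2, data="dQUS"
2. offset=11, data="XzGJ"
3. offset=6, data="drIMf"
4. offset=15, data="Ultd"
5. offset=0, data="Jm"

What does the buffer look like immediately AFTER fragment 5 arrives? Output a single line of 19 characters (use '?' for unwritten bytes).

Fragment 1: offset=2 data="dQUS" -> buffer=??dQUS?????????????
Fragment 2: offset=11 data="XzGJ" -> buffer=??dQUS?????XzGJ????
Fragment 3: offset=6 data="drIMf" -> buffer=??dQUSdrIMfXzGJ????
Fragment 4: offset=15 data="Ultd" -> buffer=??dQUSdrIMfXzGJUltd
Fragment 5: offset=0 data="Jm" -> buffer=JmdQUSdrIMfXzGJUltd

Answer: JmdQUSdrIMfXzGJUltd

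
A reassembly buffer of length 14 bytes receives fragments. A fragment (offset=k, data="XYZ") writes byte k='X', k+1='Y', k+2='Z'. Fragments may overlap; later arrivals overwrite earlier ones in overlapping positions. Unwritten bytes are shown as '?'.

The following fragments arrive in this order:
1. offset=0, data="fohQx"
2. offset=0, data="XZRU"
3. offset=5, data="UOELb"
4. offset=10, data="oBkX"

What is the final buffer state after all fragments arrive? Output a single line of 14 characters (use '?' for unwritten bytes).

Answer: XZRUxUOELboBkX

Derivation:
Fragment 1: offset=0 data="fohQx" -> buffer=fohQx?????????
Fragment 2: offset=0 data="XZRU" -> buffer=XZRUx?????????
Fragment 3: offset=5 data="UOELb" -> buffer=XZRUxUOELb????
Fragment 4: offset=10 data="oBkX" -> buffer=XZRUxUOELboBkX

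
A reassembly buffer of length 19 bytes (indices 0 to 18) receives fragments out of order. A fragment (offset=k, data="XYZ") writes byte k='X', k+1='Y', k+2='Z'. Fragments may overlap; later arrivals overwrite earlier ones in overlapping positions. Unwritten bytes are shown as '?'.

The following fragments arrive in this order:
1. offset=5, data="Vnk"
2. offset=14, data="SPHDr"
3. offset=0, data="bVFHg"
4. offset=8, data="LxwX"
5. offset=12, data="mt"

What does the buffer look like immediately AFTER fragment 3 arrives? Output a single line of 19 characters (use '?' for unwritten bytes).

Fragment 1: offset=5 data="Vnk" -> buffer=?????Vnk???????????
Fragment 2: offset=14 data="SPHDr" -> buffer=?????Vnk??????SPHDr
Fragment 3: offset=0 data="bVFHg" -> buffer=bVFHgVnk??????SPHDr

Answer: bVFHgVnk??????SPHDr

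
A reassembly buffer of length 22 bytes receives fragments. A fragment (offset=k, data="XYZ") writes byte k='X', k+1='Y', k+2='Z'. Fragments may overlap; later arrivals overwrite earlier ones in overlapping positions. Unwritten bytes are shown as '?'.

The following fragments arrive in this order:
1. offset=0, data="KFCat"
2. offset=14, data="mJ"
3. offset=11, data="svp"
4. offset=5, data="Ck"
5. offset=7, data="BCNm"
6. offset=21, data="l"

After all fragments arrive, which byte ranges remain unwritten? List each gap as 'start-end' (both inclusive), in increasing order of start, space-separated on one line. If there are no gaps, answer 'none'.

Fragment 1: offset=0 len=5
Fragment 2: offset=14 len=2
Fragment 3: offset=11 len=3
Fragment 4: offset=5 len=2
Fragment 5: offset=7 len=4
Fragment 6: offset=21 len=1
Gaps: 16-20

Answer: 16-20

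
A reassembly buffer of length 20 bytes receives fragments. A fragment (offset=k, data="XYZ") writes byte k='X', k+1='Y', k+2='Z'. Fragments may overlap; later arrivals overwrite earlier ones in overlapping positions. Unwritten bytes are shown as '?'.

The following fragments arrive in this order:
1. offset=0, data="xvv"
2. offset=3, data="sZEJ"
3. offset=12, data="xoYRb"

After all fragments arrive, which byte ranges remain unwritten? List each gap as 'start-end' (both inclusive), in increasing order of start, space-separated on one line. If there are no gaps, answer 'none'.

Answer: 7-11 17-19

Derivation:
Fragment 1: offset=0 len=3
Fragment 2: offset=3 len=4
Fragment 3: offset=12 len=5
Gaps: 7-11 17-19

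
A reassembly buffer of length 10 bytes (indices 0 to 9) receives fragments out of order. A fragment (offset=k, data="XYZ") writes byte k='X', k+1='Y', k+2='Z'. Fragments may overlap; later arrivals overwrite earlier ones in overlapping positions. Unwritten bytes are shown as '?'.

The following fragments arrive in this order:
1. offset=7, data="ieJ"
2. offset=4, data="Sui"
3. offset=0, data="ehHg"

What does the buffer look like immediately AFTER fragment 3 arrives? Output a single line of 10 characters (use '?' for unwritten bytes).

Answer: ehHgSuiieJ

Derivation:
Fragment 1: offset=7 data="ieJ" -> buffer=???????ieJ
Fragment 2: offset=4 data="Sui" -> buffer=????SuiieJ
Fragment 3: offset=0 data="ehHg" -> buffer=ehHgSuiieJ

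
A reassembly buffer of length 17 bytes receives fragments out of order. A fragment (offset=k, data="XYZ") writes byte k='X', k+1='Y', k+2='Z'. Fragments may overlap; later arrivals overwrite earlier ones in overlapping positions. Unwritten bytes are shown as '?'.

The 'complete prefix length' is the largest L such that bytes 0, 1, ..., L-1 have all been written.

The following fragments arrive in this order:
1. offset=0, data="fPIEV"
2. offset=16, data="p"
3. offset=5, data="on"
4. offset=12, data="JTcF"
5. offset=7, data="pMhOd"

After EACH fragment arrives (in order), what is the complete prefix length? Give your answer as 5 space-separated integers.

Answer: 5 5 7 7 17

Derivation:
Fragment 1: offset=0 data="fPIEV" -> buffer=fPIEV???????????? -> prefix_len=5
Fragment 2: offset=16 data="p" -> buffer=fPIEV???????????p -> prefix_len=5
Fragment 3: offset=5 data="on" -> buffer=fPIEVon?????????p -> prefix_len=7
Fragment 4: offset=12 data="JTcF" -> buffer=fPIEVon?????JTcFp -> prefix_len=7
Fragment 5: offset=7 data="pMhOd" -> buffer=fPIEVonpMhOdJTcFp -> prefix_len=17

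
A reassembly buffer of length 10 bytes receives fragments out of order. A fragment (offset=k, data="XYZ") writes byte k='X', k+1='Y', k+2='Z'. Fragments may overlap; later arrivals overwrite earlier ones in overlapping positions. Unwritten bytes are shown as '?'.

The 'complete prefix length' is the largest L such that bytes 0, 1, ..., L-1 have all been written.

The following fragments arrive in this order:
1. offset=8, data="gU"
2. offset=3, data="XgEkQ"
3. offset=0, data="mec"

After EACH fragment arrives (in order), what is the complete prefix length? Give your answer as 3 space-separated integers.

Fragment 1: offset=8 data="gU" -> buffer=????????gU -> prefix_len=0
Fragment 2: offset=3 data="XgEkQ" -> buffer=???XgEkQgU -> prefix_len=0
Fragment 3: offset=0 data="mec" -> buffer=mecXgEkQgU -> prefix_len=10

Answer: 0 0 10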